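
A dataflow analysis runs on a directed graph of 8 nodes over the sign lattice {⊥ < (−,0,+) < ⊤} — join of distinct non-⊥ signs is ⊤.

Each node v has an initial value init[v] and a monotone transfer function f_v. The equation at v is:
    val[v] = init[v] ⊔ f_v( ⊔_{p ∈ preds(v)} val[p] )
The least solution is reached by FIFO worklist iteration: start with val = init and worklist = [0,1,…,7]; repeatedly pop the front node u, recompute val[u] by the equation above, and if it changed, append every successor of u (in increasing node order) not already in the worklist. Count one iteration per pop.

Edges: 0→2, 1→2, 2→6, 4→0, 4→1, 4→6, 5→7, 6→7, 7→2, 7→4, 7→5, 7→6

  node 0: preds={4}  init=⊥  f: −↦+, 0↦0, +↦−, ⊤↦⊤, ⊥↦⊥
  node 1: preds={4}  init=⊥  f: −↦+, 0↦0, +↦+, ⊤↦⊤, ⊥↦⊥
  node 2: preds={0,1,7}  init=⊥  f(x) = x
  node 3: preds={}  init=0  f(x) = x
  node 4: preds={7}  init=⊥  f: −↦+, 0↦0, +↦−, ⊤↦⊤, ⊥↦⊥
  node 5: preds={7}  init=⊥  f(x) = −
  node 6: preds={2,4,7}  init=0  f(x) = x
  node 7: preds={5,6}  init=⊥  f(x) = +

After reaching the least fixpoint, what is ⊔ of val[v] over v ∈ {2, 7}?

+

Trace (16 dequeues):
  [1] u=0 | in ⊥ | out ⊥ | ==
  [2] u=1 | in ⊥ | out ⊥ | ==
  [3] u=2 | in ⊥ | out ⊥ | ==
  [4] u=3 | in ⊥ | out 0 | ==
  [5] u=4 | in ⊥ | out ⊥ | ==
  [6] u=5 | in ⊥ | out − | prev ⊥ | push {}
  [7] u=6 | in ⊥ | out 0 | ==
  [8] u=7 | in ⊤ | out + | prev ⊥ | push {2,4,5,6}
  [9] u=2 | in + | out + | prev ⊥ | push {}
  [10] u=4 | in + | out − | prev ⊥ | push {0,1}
  [11] u=5 | in + | out − | ==
  [12] u=6 | in ⊤ | out ⊤ | prev 0 | push {7}
  [13] u=0 | in − | out + | prev ⊥ | push {2}
  [14] u=1 | in − | out + | prev ⊥ | push {}
  [15] u=7 | in ⊤ | out + | ==
  [16] u=2 | in + | out + | ==

Converged values:
  [0] +
  [1] +
  [2] +
  [3] 0
  [4] −
  [5] −
  [6] ⊤
  [7] +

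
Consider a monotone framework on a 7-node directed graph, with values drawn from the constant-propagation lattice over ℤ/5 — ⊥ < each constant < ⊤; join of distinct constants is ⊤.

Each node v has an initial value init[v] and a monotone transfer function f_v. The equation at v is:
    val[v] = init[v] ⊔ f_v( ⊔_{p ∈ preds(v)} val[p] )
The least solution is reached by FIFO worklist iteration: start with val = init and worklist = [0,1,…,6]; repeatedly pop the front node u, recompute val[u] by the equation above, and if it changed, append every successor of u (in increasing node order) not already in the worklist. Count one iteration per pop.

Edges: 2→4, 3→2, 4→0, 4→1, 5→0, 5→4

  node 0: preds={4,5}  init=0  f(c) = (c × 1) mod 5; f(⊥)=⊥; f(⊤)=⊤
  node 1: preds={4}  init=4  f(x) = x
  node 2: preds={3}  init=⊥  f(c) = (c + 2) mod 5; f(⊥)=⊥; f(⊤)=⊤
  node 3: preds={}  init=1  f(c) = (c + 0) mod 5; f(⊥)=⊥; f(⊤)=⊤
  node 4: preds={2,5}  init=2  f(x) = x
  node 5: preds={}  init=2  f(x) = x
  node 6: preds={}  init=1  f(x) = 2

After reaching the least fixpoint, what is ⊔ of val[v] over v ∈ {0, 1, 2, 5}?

⊤

Trace (9 dequeues):
  [1] u=0 | in 2 | out ⊤ | prev 0 | push {}
  [2] u=1 | in 2 | out ⊤ | prev 4 | push {}
  [3] u=2 | in 1 | out 3 | prev ⊥ | push {}
  [4] u=3 | in ⊥ | out 1 | ==
  [5] u=4 | in ⊤ | out ⊤ | prev 2 | push {0,1}
  [6] u=5 | in ⊥ | out 2 | ==
  [7] u=6 | in ⊥ | out ⊤ | prev 1 | push {}
  [8] u=0 | in ⊤ | out ⊤ | ==
  [9] u=1 | in ⊤ | out ⊤ | ==

Converged values:
  [0] ⊤
  [1] ⊤
  [2] 3
  [3] 1
  [4] ⊤
  [5] 2
  [6] ⊤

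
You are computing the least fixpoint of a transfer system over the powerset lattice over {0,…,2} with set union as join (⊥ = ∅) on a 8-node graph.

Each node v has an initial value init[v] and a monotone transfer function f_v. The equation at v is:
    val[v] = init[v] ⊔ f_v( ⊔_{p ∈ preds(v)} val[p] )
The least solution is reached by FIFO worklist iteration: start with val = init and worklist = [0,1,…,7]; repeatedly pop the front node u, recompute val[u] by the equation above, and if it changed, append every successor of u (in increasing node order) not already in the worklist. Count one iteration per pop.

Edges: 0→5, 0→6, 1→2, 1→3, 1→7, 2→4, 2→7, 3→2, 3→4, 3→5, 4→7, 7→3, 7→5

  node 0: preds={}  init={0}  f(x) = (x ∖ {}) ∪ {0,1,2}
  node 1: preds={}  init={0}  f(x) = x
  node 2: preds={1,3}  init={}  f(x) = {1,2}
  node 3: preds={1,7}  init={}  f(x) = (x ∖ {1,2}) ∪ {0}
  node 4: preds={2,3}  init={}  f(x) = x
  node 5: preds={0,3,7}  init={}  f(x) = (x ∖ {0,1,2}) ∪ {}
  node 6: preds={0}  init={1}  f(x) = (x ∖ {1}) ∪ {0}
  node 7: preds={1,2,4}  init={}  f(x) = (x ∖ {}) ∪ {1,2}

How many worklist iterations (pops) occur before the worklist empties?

Worklist (11 pops):
  #1 pop 0: in={} → {0,1,2} (was {0}); enqueue []
  #2 pop 1: in={} → {0} (no change)
  #3 pop 2: in={0} → {1,2} (was {}); enqueue []
  #4 pop 3: in={0} → {0} (was {}); enqueue [2]
  #5 pop 4: in={0,1,2} → {0,1,2} (was {}); enqueue []
  #6 pop 5: in={0,1,2} → {} (no change)
  #7 pop 6: in={0,1,2} → {0,1,2} (was {1}); enqueue []
  #8 pop 7: in={0,1,2} → {0,1,2} (was {}); enqueue [3,5]
  #9 pop 2: in={0} → {1,2} (no change)
  #10 pop 3: in={0,1,2} → {0} (no change)
  #11 pop 5: in={0,1,2} → {} (no change)

Fixpoint:
  val[0] = {0,1,2}
  val[1] = {0}
  val[2] = {1,2}
  val[3] = {0}
  val[4] = {0,1,2}
  val[5] = {}
  val[6] = {0,1,2}
  val[7] = {0,1,2}

11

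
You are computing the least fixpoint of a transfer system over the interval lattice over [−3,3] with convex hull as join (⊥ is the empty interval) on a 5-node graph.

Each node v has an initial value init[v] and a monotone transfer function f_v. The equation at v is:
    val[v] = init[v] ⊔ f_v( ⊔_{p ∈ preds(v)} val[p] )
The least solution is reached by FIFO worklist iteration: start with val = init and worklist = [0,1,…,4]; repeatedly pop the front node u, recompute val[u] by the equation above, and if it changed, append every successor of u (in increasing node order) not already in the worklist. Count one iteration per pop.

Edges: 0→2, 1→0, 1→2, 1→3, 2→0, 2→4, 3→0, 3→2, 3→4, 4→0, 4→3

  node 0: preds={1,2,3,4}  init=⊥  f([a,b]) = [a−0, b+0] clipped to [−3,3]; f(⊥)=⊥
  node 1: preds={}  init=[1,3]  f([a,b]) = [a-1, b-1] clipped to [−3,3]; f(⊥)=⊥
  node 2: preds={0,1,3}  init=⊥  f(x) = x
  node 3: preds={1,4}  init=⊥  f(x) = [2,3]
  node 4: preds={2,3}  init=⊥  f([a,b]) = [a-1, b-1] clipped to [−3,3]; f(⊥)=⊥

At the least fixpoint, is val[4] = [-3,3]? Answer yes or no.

no

Worklist (25 pops):
  #1 pop 0: in=[1,3] → [1,3] (was ⊥); enqueue []
  #2 pop 1: in=⊥ → [1,3] (no change)
  #3 pop 2: in=[1,3] → [1,3] (was ⊥); enqueue [0]
  #4 pop 3: in=[1,3] → [2,3] (was ⊥); enqueue [2]
  #5 pop 4: in=[1,3] → [0,2] (was ⊥); enqueue [3]
  #6 pop 0: in=[0,3] → [0,3] (was [1,3]); enqueue []
  #7 pop 2: in=[0,3] → [0,3] (was [1,3]); enqueue [0,4]
  #8 pop 3: in=[0,3] → [2,3] (no change)
  #9 pop 0: in=[0,3] → [0,3] (no change)
  #10 pop 4: in=[0,3] → [-1,2] (was [0,2]); enqueue [0,3]
  #11 pop 0: in=[-1,3] → [-1,3] (was [0,3]); enqueue [2]
  #12 pop 3: in=[-1,3] → [2,3] (no change)
  #13 pop 2: in=[-1,3] → [-1,3] (was [0,3]); enqueue [0,4]
  #14 pop 0: in=[-1,3] → [-1,3] (no change)
  #15 pop 4: in=[-1,3] → [-2,2] (was [-1,2]); enqueue [0,3]
  #16 pop 0: in=[-2,3] → [-2,3] (was [-1,3]); enqueue [2]
  #17 pop 3: in=[-2,3] → [2,3] (no change)
  #18 pop 2: in=[-2,3] → [-2,3] (was [-1,3]); enqueue [0,4]
  #19 pop 0: in=[-2,3] → [-2,3] (no change)
  #20 pop 4: in=[-2,3] → [-3,2] (was [-2,2]); enqueue [0,3]
  #21 pop 0: in=[-3,3] → [-3,3] (was [-2,3]); enqueue [2]
  #22 pop 3: in=[-3,3] → [2,3] (no change)
  #23 pop 2: in=[-3,3] → [-3,3] (was [-2,3]); enqueue [0,4]
  #24 pop 0: in=[-3,3] → [-3,3] (no change)
  #25 pop 4: in=[-3,3] → [-3,2] (no change)

Fixpoint:
  val[0] = [-3,3]
  val[1] = [1,3]
  val[2] = [-3,3]
  val[3] = [2,3]
  val[4] = [-3,2]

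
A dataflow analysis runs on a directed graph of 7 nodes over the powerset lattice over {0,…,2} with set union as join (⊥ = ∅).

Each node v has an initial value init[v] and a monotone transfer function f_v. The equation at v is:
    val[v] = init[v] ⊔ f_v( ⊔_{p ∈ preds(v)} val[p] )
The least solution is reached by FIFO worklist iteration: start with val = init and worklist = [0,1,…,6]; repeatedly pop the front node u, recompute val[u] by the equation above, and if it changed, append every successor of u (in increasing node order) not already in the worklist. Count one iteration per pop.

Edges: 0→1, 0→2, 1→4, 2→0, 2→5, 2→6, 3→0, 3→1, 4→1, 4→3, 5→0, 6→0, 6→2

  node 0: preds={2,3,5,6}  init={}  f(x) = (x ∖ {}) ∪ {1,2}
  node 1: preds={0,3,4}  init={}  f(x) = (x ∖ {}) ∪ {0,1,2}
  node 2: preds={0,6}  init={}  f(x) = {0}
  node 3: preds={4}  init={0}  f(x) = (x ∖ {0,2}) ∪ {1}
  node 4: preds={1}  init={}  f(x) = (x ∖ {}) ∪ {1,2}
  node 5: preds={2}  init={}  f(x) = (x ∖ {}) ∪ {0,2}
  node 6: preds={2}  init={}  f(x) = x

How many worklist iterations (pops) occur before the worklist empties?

Worklist (11 pops):
  #1 pop 0: in={0} → {0,1,2} (was {}); enqueue []
  #2 pop 1: in={0,1,2} → {0,1,2} (was {}); enqueue []
  #3 pop 2: in={0,1,2} → {0} (was {}); enqueue [0]
  #4 pop 3: in={} → {0,1} (was {0}); enqueue [1]
  #5 pop 4: in={0,1,2} → {0,1,2} (was {}); enqueue [3]
  #6 pop 5: in={0} → {0,2} (was {}); enqueue []
  #7 pop 6: in={0} → {0} (was {}); enqueue [2]
  #8 pop 0: in={0,1,2} → {0,1,2} (no change)
  #9 pop 1: in={0,1,2} → {0,1,2} (no change)
  #10 pop 3: in={0,1,2} → {0,1} (no change)
  #11 pop 2: in={0,1,2} → {0} (no change)

Fixpoint:
  val[0] = {0,1,2}
  val[1] = {0,1,2}
  val[2] = {0}
  val[3] = {0,1}
  val[4] = {0,1,2}
  val[5] = {0,2}
  val[6] = {0}

11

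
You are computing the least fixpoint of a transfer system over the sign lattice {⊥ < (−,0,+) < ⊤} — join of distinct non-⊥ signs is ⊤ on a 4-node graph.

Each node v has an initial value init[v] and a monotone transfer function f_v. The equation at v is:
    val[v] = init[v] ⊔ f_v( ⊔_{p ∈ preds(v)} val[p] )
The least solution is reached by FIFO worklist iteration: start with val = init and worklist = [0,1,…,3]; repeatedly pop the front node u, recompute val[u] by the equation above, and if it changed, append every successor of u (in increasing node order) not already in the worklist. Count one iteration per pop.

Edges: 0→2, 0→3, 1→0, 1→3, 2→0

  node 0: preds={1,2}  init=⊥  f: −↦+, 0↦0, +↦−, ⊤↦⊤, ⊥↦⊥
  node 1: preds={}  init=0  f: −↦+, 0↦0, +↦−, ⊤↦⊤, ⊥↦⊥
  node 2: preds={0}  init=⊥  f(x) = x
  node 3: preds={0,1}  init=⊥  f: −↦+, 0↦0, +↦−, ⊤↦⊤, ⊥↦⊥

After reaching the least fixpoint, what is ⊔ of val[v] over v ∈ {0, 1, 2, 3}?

Worklist (5 pops):
  #1 pop 0: in=0 → 0 (was ⊥); enqueue []
  #2 pop 1: in=⊥ → 0 (no change)
  #3 pop 2: in=0 → 0 (was ⊥); enqueue [0]
  #4 pop 3: in=0 → 0 (was ⊥); enqueue []
  #5 pop 0: in=0 → 0 (no change)

Fixpoint:
  val[0] = 0
  val[1] = 0
  val[2] = 0
  val[3] = 0

0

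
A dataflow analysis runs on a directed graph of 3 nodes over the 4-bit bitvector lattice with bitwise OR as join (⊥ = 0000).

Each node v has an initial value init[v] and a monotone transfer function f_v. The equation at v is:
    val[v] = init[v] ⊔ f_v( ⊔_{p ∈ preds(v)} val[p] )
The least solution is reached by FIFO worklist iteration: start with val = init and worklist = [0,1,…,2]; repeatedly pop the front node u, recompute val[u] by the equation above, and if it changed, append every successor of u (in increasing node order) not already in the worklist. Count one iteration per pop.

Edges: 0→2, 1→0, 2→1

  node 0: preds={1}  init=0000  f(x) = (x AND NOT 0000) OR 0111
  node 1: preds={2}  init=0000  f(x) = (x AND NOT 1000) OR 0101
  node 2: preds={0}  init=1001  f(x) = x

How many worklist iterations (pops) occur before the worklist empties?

Iteration log — 6 steps:
  step 1. node 0  ⊔preds=0000  new=0111  old=0000  +wl: 
  step 2. node 1  ⊔preds=1001  new=0101  old=0000  +wl: 0
  step 3. node 2  ⊔preds=0111  new=1111  old=1001  +wl: 1
  step 4. node 0  ⊔preds=0101  new=0111  stable
  step 5. node 1  ⊔preds=1111  new=0111  old=0101  +wl: 0
  step 6. node 0  ⊔preds=0111  new=0111  stable

Least fixpoint reached:
  node 0: 0111
  node 1: 0111
  node 2: 1111

6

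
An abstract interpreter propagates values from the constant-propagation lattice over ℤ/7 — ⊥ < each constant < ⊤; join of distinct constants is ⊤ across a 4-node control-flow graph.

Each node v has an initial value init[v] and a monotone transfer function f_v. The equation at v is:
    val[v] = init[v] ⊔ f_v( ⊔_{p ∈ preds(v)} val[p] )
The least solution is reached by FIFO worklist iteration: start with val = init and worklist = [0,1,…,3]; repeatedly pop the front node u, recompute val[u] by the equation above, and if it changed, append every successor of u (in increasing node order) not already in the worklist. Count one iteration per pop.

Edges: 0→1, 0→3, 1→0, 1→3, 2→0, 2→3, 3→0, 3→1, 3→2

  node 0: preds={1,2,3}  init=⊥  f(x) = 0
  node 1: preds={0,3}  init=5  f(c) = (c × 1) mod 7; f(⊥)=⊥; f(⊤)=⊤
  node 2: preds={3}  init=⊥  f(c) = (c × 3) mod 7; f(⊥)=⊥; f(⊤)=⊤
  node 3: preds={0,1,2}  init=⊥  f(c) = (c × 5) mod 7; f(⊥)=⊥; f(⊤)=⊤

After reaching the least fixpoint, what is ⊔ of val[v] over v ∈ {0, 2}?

⊤

Iteration log — 9 steps:
  step 1. node 0  ⊔preds=5  new=0  old=⊥  +wl: 
  step 2. node 1  ⊔preds=0  new=⊤  old=5  +wl: 0
  step 3. node 2  ⊔preds=⊥  new=⊥  stable
  step 4. node 3  ⊔preds=⊤  new=⊤  old=⊥  +wl: 1,2
  step 5. node 0  ⊔preds=⊤  new=0  stable
  step 6. node 1  ⊔preds=⊤  new=⊤  stable
  step 7. node 2  ⊔preds=⊤  new=⊤  old=⊥  +wl: 0,3
  step 8. node 0  ⊔preds=⊤  new=0  stable
  step 9. node 3  ⊔preds=⊤  new=⊤  stable

Least fixpoint reached:
  node 0: 0
  node 1: ⊤
  node 2: ⊤
  node 3: ⊤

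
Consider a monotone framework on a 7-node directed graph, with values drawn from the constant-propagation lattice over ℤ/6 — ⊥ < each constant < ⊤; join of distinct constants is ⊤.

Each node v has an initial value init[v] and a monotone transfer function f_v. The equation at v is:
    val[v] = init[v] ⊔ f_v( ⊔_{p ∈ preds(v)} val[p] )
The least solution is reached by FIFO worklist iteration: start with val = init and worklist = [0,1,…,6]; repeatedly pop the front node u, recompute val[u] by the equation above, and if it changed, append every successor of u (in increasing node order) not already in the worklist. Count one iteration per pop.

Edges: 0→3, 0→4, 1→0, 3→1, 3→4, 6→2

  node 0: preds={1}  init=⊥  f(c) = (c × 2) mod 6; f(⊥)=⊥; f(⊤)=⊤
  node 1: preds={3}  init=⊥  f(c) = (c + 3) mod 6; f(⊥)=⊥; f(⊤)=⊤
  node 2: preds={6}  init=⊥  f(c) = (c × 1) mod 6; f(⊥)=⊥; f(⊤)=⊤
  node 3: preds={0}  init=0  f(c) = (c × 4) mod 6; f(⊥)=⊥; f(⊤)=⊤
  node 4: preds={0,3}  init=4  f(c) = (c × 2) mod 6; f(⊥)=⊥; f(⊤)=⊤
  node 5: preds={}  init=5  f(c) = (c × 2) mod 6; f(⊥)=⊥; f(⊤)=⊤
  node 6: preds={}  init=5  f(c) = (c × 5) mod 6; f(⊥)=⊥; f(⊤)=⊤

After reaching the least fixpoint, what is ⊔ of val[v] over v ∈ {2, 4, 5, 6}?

⊤

Iteration log — 10 steps:
  step 1. node 0  ⊔preds=⊥  new=⊥  stable
  step 2. node 1  ⊔preds=0  new=3  old=⊥  +wl: 0
  step 3. node 2  ⊔preds=5  new=5  old=⊥  +wl: 
  step 4. node 3  ⊔preds=⊥  new=0  stable
  step 5. node 4  ⊔preds=0  new=⊤  old=4  +wl: 
  step 6. node 5  ⊔preds=⊥  new=5  stable
  step 7. node 6  ⊔preds=⊥  new=5  stable
  step 8. node 0  ⊔preds=3  new=0  old=⊥  +wl: 3,4
  step 9. node 3  ⊔preds=0  new=0  stable
  step 10. node 4  ⊔preds=0  new=⊤  stable

Least fixpoint reached:
  node 0: 0
  node 1: 3
  node 2: 5
  node 3: 0
  node 4: ⊤
  node 5: 5
  node 6: 5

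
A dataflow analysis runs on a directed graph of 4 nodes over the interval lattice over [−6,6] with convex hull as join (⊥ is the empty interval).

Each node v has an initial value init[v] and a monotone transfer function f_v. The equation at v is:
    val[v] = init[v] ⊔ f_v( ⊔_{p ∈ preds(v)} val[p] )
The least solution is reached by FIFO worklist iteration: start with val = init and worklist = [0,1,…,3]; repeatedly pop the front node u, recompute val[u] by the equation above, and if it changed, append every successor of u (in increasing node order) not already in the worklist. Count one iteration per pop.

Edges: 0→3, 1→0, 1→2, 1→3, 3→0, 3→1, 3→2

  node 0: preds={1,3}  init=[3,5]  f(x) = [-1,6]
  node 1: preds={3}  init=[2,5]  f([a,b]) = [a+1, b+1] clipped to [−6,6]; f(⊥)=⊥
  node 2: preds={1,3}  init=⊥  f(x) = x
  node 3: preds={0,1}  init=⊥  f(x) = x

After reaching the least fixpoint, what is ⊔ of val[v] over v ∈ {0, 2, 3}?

Iteration log — 9 steps:
  step 1. node 0  ⊔preds=[2,5]  new=[-1,6]  old=[3,5]  +wl: 
  step 2. node 1  ⊔preds=⊥  new=[2,5]  stable
  step 3. node 2  ⊔preds=[2,5]  new=[2,5]  old=⊥  +wl: 
  step 4. node 3  ⊔preds=[-1,6]  new=[-1,6]  old=⊥  +wl: 0,1,2
  step 5. node 0  ⊔preds=[-1,6]  new=[-1,6]  stable
  step 6. node 1  ⊔preds=[-1,6]  new=[0,6]  old=[2,5]  +wl: 0,3
  step 7. node 2  ⊔preds=[-1,6]  new=[-1,6]  old=[2,5]  +wl: 
  step 8. node 0  ⊔preds=[-1,6]  new=[-1,6]  stable
  step 9. node 3  ⊔preds=[-1,6]  new=[-1,6]  stable

Least fixpoint reached:
  node 0: [-1,6]
  node 1: [0,6]
  node 2: [-1,6]
  node 3: [-1,6]

[-1,6]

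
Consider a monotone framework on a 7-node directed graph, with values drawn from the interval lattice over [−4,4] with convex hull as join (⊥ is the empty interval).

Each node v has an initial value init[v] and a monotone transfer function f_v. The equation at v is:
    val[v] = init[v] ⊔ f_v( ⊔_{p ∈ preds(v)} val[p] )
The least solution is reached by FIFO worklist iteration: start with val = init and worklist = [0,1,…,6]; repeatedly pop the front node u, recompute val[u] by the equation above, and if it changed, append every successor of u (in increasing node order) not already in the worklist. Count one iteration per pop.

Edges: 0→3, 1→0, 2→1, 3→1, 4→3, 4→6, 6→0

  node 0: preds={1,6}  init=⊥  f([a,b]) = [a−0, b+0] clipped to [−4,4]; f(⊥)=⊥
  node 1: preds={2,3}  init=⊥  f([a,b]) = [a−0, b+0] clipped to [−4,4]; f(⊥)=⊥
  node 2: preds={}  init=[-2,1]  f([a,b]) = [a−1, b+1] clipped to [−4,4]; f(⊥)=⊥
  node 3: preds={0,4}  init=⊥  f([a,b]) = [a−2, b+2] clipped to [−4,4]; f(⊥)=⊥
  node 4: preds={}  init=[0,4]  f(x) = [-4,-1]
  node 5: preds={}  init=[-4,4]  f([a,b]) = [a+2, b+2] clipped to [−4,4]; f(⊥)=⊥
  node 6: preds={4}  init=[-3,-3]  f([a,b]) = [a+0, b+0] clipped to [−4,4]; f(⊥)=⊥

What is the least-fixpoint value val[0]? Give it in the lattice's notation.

[-4,4]

Iteration log — 11 steps:
  step 1. node 0  ⊔preds=[-3,-3]  new=[-3,-3]  old=⊥  +wl: 
  step 2. node 1  ⊔preds=[-2,1]  new=[-2,1]  old=⊥  +wl: 0
  step 3. node 2  ⊔preds=⊥  new=[-2,1]  stable
  step 4. node 3  ⊔preds=[-3,4]  new=[-4,4]  old=⊥  +wl: 1
  step 5. node 4  ⊔preds=⊥  new=[-4,4]  old=[0,4]  +wl: 3
  step 6. node 5  ⊔preds=⊥  new=[-4,4]  stable
  step 7. node 6  ⊔preds=[-4,4]  new=[-4,4]  old=[-3,-3]  +wl: 
  step 8. node 0  ⊔preds=[-4,4]  new=[-4,4]  old=[-3,-3]  +wl: 
  step 9. node 1  ⊔preds=[-4,4]  new=[-4,4]  old=[-2,1]  +wl: 0
  step 10. node 3  ⊔preds=[-4,4]  new=[-4,4]  stable
  step 11. node 0  ⊔preds=[-4,4]  new=[-4,4]  stable

Least fixpoint reached:
  node 0: [-4,4]
  node 1: [-4,4]
  node 2: [-2,1]
  node 3: [-4,4]
  node 4: [-4,4]
  node 5: [-4,4]
  node 6: [-4,4]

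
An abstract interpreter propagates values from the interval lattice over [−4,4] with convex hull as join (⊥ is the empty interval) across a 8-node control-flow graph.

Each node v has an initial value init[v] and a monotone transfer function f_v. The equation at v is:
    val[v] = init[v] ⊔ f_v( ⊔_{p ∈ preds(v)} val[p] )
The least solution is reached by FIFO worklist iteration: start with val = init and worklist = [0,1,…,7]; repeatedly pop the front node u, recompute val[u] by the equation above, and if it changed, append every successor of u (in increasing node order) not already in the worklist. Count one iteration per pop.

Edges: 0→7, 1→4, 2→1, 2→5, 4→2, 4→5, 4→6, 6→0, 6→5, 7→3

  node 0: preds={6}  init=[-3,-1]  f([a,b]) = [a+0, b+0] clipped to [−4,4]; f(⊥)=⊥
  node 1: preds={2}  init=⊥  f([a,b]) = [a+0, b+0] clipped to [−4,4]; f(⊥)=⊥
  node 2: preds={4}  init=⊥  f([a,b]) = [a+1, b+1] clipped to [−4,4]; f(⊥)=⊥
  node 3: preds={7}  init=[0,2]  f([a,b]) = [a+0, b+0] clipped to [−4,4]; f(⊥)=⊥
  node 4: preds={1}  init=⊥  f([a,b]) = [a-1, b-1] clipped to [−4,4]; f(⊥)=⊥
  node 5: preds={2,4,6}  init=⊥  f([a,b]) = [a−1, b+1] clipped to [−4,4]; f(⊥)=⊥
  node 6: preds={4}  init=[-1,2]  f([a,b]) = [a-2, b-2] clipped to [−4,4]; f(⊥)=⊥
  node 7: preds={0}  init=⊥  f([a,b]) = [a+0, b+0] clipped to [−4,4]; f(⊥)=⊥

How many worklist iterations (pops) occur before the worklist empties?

9

Trace (9 dequeues):
  [1] u=0 | in [-1,2] | out [-3,2] | prev [-3,-1] | push {}
  [2] u=1 | in ⊥ | out ⊥ | ==
  [3] u=2 | in ⊥ | out ⊥ | ==
  [4] u=3 | in ⊥ | out [0,2] | ==
  [5] u=4 | in ⊥ | out ⊥ | ==
  [6] u=5 | in [-1,2] | out [-2,3] | prev ⊥ | push {}
  [7] u=6 | in ⊥ | out [-1,2] | ==
  [8] u=7 | in [-3,2] | out [-3,2] | prev ⊥ | push {3}
  [9] u=3 | in [-3,2] | out [-3,2] | prev [0,2] | push {}

Converged values:
  [0] [-3,2]
  [1] ⊥
  [2] ⊥
  [3] [-3,2]
  [4] ⊥
  [5] [-2,3]
  [6] [-1,2]
  [7] [-3,2]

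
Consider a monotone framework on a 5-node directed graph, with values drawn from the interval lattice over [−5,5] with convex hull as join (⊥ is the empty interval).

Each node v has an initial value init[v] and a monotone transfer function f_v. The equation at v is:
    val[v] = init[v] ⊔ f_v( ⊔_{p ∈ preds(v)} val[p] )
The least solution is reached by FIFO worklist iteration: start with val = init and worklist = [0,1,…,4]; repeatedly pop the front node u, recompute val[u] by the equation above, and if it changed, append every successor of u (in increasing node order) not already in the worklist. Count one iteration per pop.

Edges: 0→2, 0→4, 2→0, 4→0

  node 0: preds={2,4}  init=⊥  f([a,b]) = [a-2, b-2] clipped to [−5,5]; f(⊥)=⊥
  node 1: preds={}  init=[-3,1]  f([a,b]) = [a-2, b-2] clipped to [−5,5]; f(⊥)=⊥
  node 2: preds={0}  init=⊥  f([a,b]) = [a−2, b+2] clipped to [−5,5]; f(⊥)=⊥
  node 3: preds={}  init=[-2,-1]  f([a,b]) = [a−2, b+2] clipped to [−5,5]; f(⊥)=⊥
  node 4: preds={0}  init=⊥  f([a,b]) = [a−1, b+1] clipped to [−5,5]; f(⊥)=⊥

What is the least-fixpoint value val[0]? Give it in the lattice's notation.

Worklist (5 pops):
  #1 pop 0: in=⊥ → ⊥ (no change)
  #2 pop 1: in=⊥ → [-3,1] (no change)
  #3 pop 2: in=⊥ → ⊥ (no change)
  #4 pop 3: in=⊥ → [-2,-1] (no change)
  #5 pop 4: in=⊥ → ⊥ (no change)

Fixpoint:
  val[0] = ⊥
  val[1] = [-3,1]
  val[2] = ⊥
  val[3] = [-2,-1]
  val[4] = ⊥

⊥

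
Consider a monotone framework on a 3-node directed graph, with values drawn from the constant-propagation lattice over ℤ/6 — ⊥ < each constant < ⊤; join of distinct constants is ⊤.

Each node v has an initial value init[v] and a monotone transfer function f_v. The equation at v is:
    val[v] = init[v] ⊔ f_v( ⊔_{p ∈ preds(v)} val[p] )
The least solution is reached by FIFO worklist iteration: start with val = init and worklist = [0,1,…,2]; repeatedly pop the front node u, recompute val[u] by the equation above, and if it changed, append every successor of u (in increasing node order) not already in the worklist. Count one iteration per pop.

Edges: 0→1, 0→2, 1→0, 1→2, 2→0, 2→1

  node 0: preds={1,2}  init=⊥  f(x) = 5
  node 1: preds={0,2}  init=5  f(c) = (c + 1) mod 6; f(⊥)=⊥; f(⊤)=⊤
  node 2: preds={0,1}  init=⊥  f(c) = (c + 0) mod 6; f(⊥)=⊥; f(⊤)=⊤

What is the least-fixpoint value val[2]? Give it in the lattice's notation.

⊤

Worklist (5 pops):
  #1 pop 0: in=5 → 5 (was ⊥); enqueue []
  #2 pop 1: in=5 → ⊤ (was 5); enqueue [0]
  #3 pop 2: in=⊤ → ⊤ (was ⊥); enqueue [1]
  #4 pop 0: in=⊤ → 5 (no change)
  #5 pop 1: in=⊤ → ⊤ (no change)

Fixpoint:
  val[0] = 5
  val[1] = ⊤
  val[2] = ⊤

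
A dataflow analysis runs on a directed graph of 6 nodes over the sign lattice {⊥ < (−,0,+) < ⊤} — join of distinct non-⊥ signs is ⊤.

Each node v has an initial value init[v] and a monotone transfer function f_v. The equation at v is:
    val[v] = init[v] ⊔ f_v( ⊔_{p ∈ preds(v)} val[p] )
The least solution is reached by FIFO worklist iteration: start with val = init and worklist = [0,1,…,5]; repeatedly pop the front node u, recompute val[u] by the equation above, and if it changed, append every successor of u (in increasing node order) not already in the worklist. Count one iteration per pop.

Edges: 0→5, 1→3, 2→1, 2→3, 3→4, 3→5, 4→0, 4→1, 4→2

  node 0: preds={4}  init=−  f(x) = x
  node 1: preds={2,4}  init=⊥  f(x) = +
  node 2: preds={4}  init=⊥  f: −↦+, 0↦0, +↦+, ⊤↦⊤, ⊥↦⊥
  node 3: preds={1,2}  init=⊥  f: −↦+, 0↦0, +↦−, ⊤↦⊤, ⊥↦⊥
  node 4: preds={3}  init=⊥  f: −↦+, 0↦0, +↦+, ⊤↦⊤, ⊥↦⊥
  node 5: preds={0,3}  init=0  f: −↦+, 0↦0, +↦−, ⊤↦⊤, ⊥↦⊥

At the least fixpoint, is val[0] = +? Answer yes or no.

no

Trace (12 dequeues):
  [1] u=0 | in ⊥ | out − | ==
  [2] u=1 | in ⊥ | out + | prev ⊥ | push {}
  [3] u=2 | in ⊥ | out ⊥ | ==
  [4] u=3 | in + | out − | prev ⊥ | push {}
  [5] u=4 | in − | out + | prev ⊥ | push {0,1,2}
  [6] u=5 | in − | out ⊤ | prev 0 | push {}
  [7] u=0 | in + | out ⊤ | prev − | push {5}
  [8] u=1 | in + | out + | ==
  [9] u=2 | in + | out + | prev ⊥ | push {1,3}
  [10] u=5 | in ⊤ | out ⊤ | ==
  [11] u=1 | in + | out + | ==
  [12] u=3 | in + | out − | ==

Converged values:
  [0] ⊤
  [1] +
  [2] +
  [3] −
  [4] +
  [5] ⊤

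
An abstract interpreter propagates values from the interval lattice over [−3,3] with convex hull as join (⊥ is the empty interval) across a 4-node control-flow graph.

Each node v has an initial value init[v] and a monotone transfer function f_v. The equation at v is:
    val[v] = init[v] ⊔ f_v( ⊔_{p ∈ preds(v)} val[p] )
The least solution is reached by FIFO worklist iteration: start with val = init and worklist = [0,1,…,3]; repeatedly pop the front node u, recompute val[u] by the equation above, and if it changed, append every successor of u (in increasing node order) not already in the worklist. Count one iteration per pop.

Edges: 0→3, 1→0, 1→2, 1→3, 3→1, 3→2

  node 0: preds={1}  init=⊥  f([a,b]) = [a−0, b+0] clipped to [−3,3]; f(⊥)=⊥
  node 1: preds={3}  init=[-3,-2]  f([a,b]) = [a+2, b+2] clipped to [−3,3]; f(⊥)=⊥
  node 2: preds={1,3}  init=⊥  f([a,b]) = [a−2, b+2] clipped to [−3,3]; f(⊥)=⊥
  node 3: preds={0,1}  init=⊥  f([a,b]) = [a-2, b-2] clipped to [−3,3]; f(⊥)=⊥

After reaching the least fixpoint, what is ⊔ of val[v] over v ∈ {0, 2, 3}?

[-3,1]

Trace (8 dequeues):
  [1] u=0 | in [-3,-2] | out [-3,-2] | prev ⊥ | push {}
  [2] u=1 | in ⊥ | out [-3,-2] | ==
  [3] u=2 | in [-3,-2] | out [-3,0] | prev ⊥ | push {}
  [4] u=3 | in [-3,-2] | out [-3,-3] | prev ⊥ | push {1,2}
  [5] u=1 | in [-3,-3] | out [-3,-1] | prev [-3,-2] | push {0,3}
  [6] u=2 | in [-3,-1] | out [-3,1] | prev [-3,0] | push {}
  [7] u=0 | in [-3,-1] | out [-3,-1] | prev [-3,-2] | push {}
  [8] u=3 | in [-3,-1] | out [-3,-3] | ==

Converged values:
  [0] [-3,-1]
  [1] [-3,-1]
  [2] [-3,1]
  [3] [-3,-3]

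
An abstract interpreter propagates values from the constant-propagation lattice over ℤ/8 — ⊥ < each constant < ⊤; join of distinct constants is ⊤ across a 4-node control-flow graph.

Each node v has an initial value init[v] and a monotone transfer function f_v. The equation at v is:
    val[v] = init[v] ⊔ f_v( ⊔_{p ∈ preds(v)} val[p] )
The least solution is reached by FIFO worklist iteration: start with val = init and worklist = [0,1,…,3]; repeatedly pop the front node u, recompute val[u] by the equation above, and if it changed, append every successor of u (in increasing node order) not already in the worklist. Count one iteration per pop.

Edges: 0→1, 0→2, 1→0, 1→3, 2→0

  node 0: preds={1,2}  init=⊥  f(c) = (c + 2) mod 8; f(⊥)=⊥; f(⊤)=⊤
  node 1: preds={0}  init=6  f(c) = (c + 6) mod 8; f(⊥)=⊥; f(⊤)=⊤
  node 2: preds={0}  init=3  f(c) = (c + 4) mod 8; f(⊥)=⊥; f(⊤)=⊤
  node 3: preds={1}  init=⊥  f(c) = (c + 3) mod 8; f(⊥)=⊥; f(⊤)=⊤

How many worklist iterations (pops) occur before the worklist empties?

Iteration log — 5 steps:
  step 1. node 0  ⊔preds=⊤  new=⊤  old=⊥  +wl: 
  step 2. node 1  ⊔preds=⊤  new=⊤  old=6  +wl: 0
  step 3. node 2  ⊔preds=⊤  new=⊤  old=3  +wl: 
  step 4. node 3  ⊔preds=⊤  new=⊤  old=⊥  +wl: 
  step 5. node 0  ⊔preds=⊤  new=⊤  stable

Least fixpoint reached:
  node 0: ⊤
  node 1: ⊤
  node 2: ⊤
  node 3: ⊤

5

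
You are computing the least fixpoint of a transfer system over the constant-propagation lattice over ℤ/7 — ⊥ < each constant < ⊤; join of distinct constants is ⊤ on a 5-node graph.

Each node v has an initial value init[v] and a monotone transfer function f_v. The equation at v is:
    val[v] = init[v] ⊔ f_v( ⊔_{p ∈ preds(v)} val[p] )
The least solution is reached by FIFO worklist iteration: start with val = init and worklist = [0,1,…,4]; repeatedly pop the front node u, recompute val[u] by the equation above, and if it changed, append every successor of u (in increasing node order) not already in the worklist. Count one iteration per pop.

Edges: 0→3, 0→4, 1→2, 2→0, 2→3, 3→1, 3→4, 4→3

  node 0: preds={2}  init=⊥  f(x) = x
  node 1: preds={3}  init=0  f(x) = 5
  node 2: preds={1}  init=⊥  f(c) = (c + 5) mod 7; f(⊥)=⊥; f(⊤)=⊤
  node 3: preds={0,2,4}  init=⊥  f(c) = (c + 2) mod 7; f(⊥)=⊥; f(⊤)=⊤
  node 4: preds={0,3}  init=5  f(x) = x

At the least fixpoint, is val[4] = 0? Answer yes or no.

Worklist (9 pops):
  #1 pop 0: in=⊥ → ⊥ (no change)
  #2 pop 1: in=⊥ → ⊤ (was 0); enqueue []
  #3 pop 2: in=⊤ → ⊤ (was ⊥); enqueue [0]
  #4 pop 3: in=⊤ → ⊤ (was ⊥); enqueue [1]
  #5 pop 4: in=⊤ → ⊤ (was 5); enqueue [3]
  #6 pop 0: in=⊤ → ⊤ (was ⊥); enqueue [4]
  #7 pop 1: in=⊤ → ⊤ (no change)
  #8 pop 3: in=⊤ → ⊤ (no change)
  #9 pop 4: in=⊤ → ⊤ (no change)

Fixpoint:
  val[0] = ⊤
  val[1] = ⊤
  val[2] = ⊤
  val[3] = ⊤
  val[4] = ⊤

no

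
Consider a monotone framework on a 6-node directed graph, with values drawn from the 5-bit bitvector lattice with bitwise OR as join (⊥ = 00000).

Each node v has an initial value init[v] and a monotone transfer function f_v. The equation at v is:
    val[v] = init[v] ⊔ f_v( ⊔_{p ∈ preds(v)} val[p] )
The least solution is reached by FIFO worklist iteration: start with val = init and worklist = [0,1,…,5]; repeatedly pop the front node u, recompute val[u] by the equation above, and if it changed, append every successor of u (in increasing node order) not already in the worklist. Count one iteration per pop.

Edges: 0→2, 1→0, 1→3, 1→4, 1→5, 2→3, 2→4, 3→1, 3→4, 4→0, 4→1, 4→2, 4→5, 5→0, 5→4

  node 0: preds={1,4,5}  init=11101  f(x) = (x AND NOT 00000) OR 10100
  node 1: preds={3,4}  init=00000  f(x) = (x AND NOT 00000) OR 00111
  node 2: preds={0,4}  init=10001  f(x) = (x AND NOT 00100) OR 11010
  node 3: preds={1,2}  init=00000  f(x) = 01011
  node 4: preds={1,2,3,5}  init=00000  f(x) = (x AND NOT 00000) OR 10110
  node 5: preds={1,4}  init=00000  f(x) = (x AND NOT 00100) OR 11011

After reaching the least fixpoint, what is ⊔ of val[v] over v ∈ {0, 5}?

Trace (13 dequeues):
  [1] u=0 | in 00000 | out 11101 | ==
  [2] u=1 | in 00000 | out 00111 | prev 00000 | push {0}
  [3] u=2 | in 11101 | out 11011 | prev 10001 | push {}
  [4] u=3 | in 11111 | out 01011 | prev 00000 | push {1}
  [5] u=4 | in 11111 | out 11111 | prev 00000 | push {2}
  [6] u=5 | in 11111 | out 11011 | prev 00000 | push {4}
  [7] u=0 | in 11111 | out 11111 | prev 11101 | push {}
  [8] u=1 | in 11111 | out 11111 | prev 00111 | push {0,3,5}
  [9] u=2 | in 11111 | out 11011 | ==
  [10] u=4 | in 11111 | out 11111 | ==
  [11] u=0 | in 11111 | out 11111 | ==
  [12] u=3 | in 11111 | out 01011 | ==
  [13] u=5 | in 11111 | out 11011 | ==

Converged values:
  [0] 11111
  [1] 11111
  [2] 11011
  [3] 01011
  [4] 11111
  [5] 11011

11111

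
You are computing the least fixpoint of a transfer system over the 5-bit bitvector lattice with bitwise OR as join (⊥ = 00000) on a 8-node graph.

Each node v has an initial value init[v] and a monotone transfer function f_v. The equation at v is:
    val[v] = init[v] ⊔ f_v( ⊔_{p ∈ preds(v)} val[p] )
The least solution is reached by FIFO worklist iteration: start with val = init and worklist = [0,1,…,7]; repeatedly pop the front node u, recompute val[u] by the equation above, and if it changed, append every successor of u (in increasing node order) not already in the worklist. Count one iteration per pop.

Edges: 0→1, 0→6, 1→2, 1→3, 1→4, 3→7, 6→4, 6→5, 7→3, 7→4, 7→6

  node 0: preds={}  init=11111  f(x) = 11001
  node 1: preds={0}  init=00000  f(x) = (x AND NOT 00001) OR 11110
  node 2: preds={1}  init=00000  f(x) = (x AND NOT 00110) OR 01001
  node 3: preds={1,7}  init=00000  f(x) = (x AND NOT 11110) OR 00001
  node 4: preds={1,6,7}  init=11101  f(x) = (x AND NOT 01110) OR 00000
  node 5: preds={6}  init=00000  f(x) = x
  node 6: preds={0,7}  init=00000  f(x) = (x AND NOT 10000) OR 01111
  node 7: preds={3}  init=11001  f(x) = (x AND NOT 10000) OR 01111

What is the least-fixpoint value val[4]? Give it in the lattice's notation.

11101

Worklist (12 pops):
  #1 pop 0: in=00000 → 11111 (no change)
  #2 pop 1: in=11111 → 11110 (was 00000); enqueue []
  #3 pop 2: in=11110 → 11001 (was 00000); enqueue []
  #4 pop 3: in=11111 → 00001 (was 00000); enqueue []
  #5 pop 4: in=11111 → 11101 (no change)
  #6 pop 5: in=00000 → 00000 (no change)
  #7 pop 6: in=11111 → 01111 (was 00000); enqueue [4,5]
  #8 pop 7: in=00001 → 11111 (was 11001); enqueue [3,6]
  #9 pop 4: in=11111 → 11101 (no change)
  #10 pop 5: in=01111 → 01111 (was 00000); enqueue []
  #11 pop 3: in=11111 → 00001 (no change)
  #12 pop 6: in=11111 → 01111 (no change)

Fixpoint:
  val[0] = 11111
  val[1] = 11110
  val[2] = 11001
  val[3] = 00001
  val[4] = 11101
  val[5] = 01111
  val[6] = 01111
  val[7] = 11111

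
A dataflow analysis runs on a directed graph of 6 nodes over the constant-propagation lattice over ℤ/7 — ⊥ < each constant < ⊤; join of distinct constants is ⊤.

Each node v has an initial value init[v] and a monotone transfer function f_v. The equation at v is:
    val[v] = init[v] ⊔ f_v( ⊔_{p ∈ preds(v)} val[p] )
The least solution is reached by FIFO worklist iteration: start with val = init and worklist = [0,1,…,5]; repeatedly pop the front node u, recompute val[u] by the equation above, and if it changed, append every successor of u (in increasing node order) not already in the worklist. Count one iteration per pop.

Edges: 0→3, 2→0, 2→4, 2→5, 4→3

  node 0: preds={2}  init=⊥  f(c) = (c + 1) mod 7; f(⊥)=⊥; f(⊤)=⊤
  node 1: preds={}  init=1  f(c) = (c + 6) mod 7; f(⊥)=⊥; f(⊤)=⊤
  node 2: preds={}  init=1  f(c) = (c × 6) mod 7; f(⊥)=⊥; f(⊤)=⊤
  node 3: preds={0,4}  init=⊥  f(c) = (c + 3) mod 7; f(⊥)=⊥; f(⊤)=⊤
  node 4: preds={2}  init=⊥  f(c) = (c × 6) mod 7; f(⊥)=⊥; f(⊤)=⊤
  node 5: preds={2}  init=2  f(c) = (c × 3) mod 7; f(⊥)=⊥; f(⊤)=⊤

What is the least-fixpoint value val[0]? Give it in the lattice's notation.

Trace (7 dequeues):
  [1] u=0 | in 1 | out 2 | prev ⊥ | push {}
  [2] u=1 | in ⊥ | out 1 | ==
  [3] u=2 | in ⊥ | out 1 | ==
  [4] u=3 | in 2 | out 5 | prev ⊥ | push {}
  [5] u=4 | in 1 | out 6 | prev ⊥ | push {3}
  [6] u=5 | in 1 | out ⊤ | prev 2 | push {}
  [7] u=3 | in ⊤ | out ⊤ | prev 5 | push {}

Converged values:
  [0] 2
  [1] 1
  [2] 1
  [3] ⊤
  [4] 6
  [5] ⊤

2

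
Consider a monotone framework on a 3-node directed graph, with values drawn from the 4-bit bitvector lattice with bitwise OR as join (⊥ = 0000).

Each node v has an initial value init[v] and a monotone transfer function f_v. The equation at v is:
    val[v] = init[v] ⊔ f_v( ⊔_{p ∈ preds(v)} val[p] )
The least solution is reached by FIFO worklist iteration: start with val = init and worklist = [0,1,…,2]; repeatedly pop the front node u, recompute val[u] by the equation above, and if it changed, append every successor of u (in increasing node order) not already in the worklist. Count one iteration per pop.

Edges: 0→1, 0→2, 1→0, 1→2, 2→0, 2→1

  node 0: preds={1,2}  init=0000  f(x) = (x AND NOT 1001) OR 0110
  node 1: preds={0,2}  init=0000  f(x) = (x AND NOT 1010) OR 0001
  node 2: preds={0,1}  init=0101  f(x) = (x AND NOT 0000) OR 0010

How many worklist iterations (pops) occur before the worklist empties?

Trace (5 dequeues):
  [1] u=0 | in 0101 | out 0110 | prev 0000 | push {}
  [2] u=1 | in 0111 | out 0101 | prev 0000 | push {0}
  [3] u=2 | in 0111 | out 0111 | prev 0101 | push {1}
  [4] u=0 | in 0111 | out 0110 | ==
  [5] u=1 | in 0111 | out 0101 | ==

Converged values:
  [0] 0110
  [1] 0101
  [2] 0111

5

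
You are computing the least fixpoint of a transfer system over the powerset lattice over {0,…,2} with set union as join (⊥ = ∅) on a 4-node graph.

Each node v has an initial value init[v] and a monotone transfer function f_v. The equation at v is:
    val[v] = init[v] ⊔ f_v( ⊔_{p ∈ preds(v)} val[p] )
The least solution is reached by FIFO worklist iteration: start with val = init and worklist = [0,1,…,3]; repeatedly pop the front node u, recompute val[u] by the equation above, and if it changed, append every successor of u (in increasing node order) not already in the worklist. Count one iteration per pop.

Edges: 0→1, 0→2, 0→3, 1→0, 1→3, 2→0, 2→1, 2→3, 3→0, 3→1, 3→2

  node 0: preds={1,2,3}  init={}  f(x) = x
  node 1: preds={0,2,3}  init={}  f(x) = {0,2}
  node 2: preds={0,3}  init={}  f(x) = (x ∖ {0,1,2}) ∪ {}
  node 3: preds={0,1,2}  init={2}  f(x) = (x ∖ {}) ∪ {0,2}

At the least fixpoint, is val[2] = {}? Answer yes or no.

Worklist (8 pops):
  #1 pop 0: in={2} → {2} (was {}); enqueue []
  #2 pop 1: in={2} → {0,2} (was {}); enqueue [0]
  #3 pop 2: in={2} → {} (no change)
  #4 pop 3: in={0,2} → {0,2} (was {2}); enqueue [1,2]
  #5 pop 0: in={0,2} → {0,2} (was {2}); enqueue [3]
  #6 pop 1: in={0,2} → {0,2} (no change)
  #7 pop 2: in={0,2} → {} (no change)
  #8 pop 3: in={0,2} → {0,2} (no change)

Fixpoint:
  val[0] = {0,2}
  val[1] = {0,2}
  val[2] = {}
  val[3] = {0,2}

yes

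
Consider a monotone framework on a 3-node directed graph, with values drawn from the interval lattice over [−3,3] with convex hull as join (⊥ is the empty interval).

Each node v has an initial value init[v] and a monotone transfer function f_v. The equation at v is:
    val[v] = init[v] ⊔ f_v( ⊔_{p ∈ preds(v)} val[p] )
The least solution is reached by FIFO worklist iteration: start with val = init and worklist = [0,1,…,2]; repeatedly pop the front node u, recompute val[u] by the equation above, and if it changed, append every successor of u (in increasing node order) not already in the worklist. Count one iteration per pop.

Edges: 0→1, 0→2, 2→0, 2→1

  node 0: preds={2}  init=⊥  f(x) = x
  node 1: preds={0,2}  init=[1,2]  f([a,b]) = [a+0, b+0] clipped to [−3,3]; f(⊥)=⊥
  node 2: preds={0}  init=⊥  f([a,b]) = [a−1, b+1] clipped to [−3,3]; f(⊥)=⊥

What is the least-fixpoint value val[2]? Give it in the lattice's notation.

⊥

Iteration log — 3 steps:
  step 1. node 0  ⊔preds=⊥  new=⊥  stable
  step 2. node 1  ⊔preds=⊥  new=[1,2]  stable
  step 3. node 2  ⊔preds=⊥  new=⊥  stable

Least fixpoint reached:
  node 0: ⊥
  node 1: [1,2]
  node 2: ⊥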